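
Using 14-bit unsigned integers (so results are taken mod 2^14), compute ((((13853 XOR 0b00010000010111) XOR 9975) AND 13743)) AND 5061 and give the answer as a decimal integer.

4229

13853 = 11011000011101
0b00010000010111 = 00010000010111
→ XOR → 11001000001010 = 12810
9975 = 10011011110111
→ XOR → 01010011111101 = 5373
13743 = 11010110101111
→ AND → 01010010101101 = 5293
5061 = 01001111000101
→ AND → 01000010000101 = 4229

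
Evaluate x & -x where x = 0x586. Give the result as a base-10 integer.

2

x = 10110000110 = 1414
-x (two's complement) = …01001111010
AND   = 00000000010 = 2
(x & -x isolates the lowest set bit of x.)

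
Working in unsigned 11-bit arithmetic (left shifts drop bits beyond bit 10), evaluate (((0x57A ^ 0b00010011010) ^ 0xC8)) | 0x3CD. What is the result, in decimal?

2029

0x57A = 10101111010
0b00010011010 = 00010011010
→ ^ → 10111100000 = 1504
0xC8 = 00011001000
→ ^ → 10100101000 = 1320
0x3CD = 01111001101
→ | → 11111101101 = 2029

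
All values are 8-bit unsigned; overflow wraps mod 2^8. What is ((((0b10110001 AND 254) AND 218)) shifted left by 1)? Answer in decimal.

32

0b10110001 = 10110001
254 = 11111110
→ AND → 10110000 = 176
218 = 11011010
→ AND → 10010000 = 144
→ shifted left by 1 (mod 2^8) → 00100000 = 32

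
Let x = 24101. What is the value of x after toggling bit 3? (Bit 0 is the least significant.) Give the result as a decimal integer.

x = 101111000100101
bit 3 is currently 0; toggle it via x ^ (1 << 3) = x ^ 8
→ 101111000101101 = 24109

24109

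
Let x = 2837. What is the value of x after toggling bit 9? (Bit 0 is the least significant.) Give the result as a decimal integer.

x = 101100010101
bit 9 is currently 1; toggle it via x ^ (1 << 9) = x ^ 512
→ 100100010101 = 2325

2325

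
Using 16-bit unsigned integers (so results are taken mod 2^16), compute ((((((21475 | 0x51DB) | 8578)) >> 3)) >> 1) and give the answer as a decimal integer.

1855

21475 = 0101001111100011
0x51DB = 0101000111011011
→ | → 0101001111111011 = 21499
8578 = 0010000110000010
→ | → 0111001111111011 = 29691
→ >> 3 → 0000111001111111 = 3711
→ >> 1 → 0000011100111111 = 1855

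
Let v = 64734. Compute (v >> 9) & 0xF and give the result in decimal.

v = 1111110011011110
Shift right by 9: 1111110
Mask low 4 bits: 1110 = 14

14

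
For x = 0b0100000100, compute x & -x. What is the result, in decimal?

x = 100000100 = 260
-x (two's complement) = …011111100
AND   = 000000100 = 4
(x & -x isolates the lowest set bit of x.)

4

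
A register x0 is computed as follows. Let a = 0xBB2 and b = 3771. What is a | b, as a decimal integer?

0xBB2 = 101110110010
3771 = 111010111011
 OR → 111110111011 = 4027

4027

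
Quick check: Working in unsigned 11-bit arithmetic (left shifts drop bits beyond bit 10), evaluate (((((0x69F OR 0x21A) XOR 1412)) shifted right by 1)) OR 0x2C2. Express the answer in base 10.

975

0x69F = 11010011111
0x21A = 01000011010
→ OR → 11010011111 = 1695
1412 = 10110000100
→ XOR → 01100011011 = 795
→ shifted right by 1 → 00110001101 = 397
0x2C2 = 01011000010
→ OR → 01111001111 = 975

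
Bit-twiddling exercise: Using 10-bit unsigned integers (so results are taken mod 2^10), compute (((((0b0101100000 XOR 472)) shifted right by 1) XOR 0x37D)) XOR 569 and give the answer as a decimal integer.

0b0101100000 = 0101100000
472 = 0111011000
→ XOR → 0010111000 = 184
→ shifted right by 1 → 0001011100 = 92
0x37D = 1101111101
→ XOR → 1100100001 = 801
569 = 1000111001
→ XOR → 0100011000 = 280

280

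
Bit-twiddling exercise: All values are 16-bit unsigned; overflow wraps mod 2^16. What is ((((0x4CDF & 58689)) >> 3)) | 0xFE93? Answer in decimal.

65179

0x4CDF = 0100110011011111
58689 = 1110010101000001
→ & → 0100010001000001 = 17473
→ >> 3 → 0000100010001000 = 2184
0xFE93 = 1111111010010011
→ | → 1111111010011011 = 65179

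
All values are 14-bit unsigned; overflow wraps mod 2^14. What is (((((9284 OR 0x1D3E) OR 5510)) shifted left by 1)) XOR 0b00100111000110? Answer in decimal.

12858

9284 = 10010001000100
0x1D3E = 01110100111110
→ OR → 11110101111110 = 15742
5510 = 01010110000110
→ OR → 11110111111110 = 15870
→ shifted left by 1 (mod 2^14) → 11101111111100 = 15356
0b00100111000110 = 00100111000110
→ XOR → 11001000111010 = 12858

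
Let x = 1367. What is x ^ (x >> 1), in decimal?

2044

x = 10101010111 = 1367
x>>1 = 01010101011
XOR  = 11111111100 = 2044
(x ^ (x >> 1) gives the standard binary-reflected Gray code of x.)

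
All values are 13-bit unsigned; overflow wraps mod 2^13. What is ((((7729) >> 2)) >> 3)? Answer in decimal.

241

7729 = 1111000110001
→ >> 2 → 0011110001100 = 1932
→ >> 3 → 0000011110001 = 241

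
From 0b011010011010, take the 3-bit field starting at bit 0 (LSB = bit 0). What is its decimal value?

v = 011010011010
Shift right by 0: 011010011010
Mask low 3 bits: 010 = 2

2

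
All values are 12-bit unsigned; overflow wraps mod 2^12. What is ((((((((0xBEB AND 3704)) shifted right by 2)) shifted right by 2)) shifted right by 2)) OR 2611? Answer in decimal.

2619

0xBEB = 101111101011
3704 = 111001111000
→ AND → 101001101000 = 2664
→ shifted right by 2 → 001010011010 = 666
→ shifted right by 2 → 000010100110 = 166
→ shifted right by 2 → 000000101001 = 41
2611 = 101000110011
→ OR → 101000111011 = 2619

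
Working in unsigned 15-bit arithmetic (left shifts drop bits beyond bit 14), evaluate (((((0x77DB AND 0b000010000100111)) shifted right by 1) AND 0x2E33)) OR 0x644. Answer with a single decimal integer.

0x77DB = 111011111011011
0b000010000100111 = 000010000100111
→ AND → 000010000000011 = 1027
→ shifted right by 1 → 000001000000001 = 513
0x2E33 = 010111000110011
→ AND → 000001000000001 = 513
0x644 = 000011001000100
→ OR → 000011001000101 = 1605

1605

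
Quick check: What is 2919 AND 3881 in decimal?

2919 = 101101100111
3881 = 111100101001
AND → 101100100001 = 2849

2849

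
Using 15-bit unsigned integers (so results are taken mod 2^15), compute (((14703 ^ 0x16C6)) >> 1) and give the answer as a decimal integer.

6100

14703 = 011100101101111
0x16C6 = 001011011000110
→ ^ → 010111110101001 = 12201
→ >> 1 → 001011111010100 = 6100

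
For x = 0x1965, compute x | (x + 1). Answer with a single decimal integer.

6503

x = 1100101100101 = 6501
x + 1 = 1100101100110
OR    = 1100101100111 = 6503
(x | (x + 1) sets the lowest cleared bit.)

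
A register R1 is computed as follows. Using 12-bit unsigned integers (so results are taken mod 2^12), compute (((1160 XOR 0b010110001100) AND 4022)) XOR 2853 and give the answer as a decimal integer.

1160 = 010010001000
0b010110001100 = 010110001100
→ XOR → 000100000100 = 260
4022 = 111110110110
→ AND → 000100000100 = 260
2853 = 101100100101
→ XOR → 101000100001 = 2593

2593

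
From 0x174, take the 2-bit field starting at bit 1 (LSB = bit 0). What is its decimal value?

2

v = 00101110100
Shift right by 1: 0010111010
Mask low 2 bits: 10 = 2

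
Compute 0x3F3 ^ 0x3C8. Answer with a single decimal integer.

59

0x3F3 = 1111110011
0x3C8 = 1111001000
XOR → 0000111011 = 59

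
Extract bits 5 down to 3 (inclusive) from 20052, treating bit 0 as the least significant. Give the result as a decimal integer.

2

v = 100111001010100
Shift right by 3: 100111001010
Mask low 3 bits: 010 = 2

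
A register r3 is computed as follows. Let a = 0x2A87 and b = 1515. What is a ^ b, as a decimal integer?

0x2A87 = 10101010000111
1515 = 00010111101011
XOR → 10111101101100 = 12140

12140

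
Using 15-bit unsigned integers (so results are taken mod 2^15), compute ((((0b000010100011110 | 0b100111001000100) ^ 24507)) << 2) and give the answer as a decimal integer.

0b000010100011110 = 000010100011110
0b100111001000100 = 100111001000100
→ | → 100111101011110 = 20318
24507 = 101111110111011
→ ^ → 001000011100101 = 4325
→ << 2 (mod 2^15) → 100001110010100 = 17300

17300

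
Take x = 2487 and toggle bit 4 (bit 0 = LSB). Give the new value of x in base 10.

2471

x = 100110110111
bit 4 is currently 1; toggle it via x ^ (1 << 4) = x ^ 16
→ 100110100111 = 2471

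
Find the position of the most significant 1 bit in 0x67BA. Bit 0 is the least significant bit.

14

0x67BA = 110011110111010
The topmost 1 is at position 14 (since 2^14 = 16384 ≤ 26554 < 32768).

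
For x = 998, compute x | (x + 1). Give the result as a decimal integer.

x = 1111100110 = 998
x + 1 = 1111100111
OR    = 1111100111 = 999
(x | (x + 1) sets the lowest cleared bit.)

999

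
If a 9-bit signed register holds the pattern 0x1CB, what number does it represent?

-53

pattern = 111001011 (MSB is 1 ⇒ negative)
Invert: 000110100, add 1 → 000110101 = 53, so the value is -53.
(Equivalently: 459 - 2^9 = 459 - 512 = -53.)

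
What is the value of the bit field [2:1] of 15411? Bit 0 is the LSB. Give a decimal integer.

1

v = 11110000110011
Shift right by 1: 1111000011001
Mask low 2 bits: 01 = 1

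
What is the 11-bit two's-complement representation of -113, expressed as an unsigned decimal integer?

1935

113 in 11 bits: 00001110001
Invert: 11110001110
Add 1:  11110001111 = 1935
(Check: 2^11 - 113 = 2048 - 113 = 1935.)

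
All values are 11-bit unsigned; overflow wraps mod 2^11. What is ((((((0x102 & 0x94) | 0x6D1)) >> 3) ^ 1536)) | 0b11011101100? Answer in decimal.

1790

0x102 = 00100000010
0x94 = 00010010100
→ & → 00000000000 = 0
0x6D1 = 11011010001
→ | → 11011010001 = 1745
→ >> 3 → 00011011010 = 218
1536 = 11000000000
→ ^ → 11011011010 = 1754
0b11011101100 = 11011101100
→ | → 11011111110 = 1790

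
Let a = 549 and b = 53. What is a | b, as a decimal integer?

549 = 1000100101
53 = 0000110101
 OR → 1000110101 = 565

565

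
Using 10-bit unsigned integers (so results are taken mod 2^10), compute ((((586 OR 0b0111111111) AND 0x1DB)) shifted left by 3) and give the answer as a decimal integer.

728

586 = 1001001010
0b0111111111 = 0111111111
→ OR → 1111111111 = 1023
0x1DB = 0111011011
→ AND → 0111011011 = 475
→ shifted left by 3 (mod 2^10) → 1011011000 = 728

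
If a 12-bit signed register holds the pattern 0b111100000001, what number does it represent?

pattern = 111100000001 (MSB is 1 ⇒ negative)
Invert: 000011111110, add 1 → 000011111111 = 255, so the value is -255.
(Equivalently: 3841 - 2^12 = 3841 - 4096 = -255.)

-255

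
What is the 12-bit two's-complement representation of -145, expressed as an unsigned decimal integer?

3951

145 in 12 bits: 000010010001
Invert: 111101101110
Add 1:  111101101111 = 3951
(Check: 2^12 - 145 = 4096 - 145 = 3951.)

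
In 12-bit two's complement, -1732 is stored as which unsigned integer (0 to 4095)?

2364

1732 in 12 bits: 011011000100
Invert: 100100111011
Add 1:  100100111100 = 2364
(Check: 2^12 - 1732 = 4096 - 1732 = 2364.)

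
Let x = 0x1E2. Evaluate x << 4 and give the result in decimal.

7712

0x1E2 = 0000111100010
shift left by 4 → 1111000100000 = 7712
(equivalently, 482 × 2^4 = 482 × 16)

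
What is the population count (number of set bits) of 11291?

11291 = 10110000011011
Count the 1s: 1 + 1 + 1 + 1 + 1 + 1 + 1 = 7

7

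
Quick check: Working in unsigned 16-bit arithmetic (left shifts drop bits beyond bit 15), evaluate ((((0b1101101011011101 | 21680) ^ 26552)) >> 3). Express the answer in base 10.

5928

0b1101101011011101 = 1101101011011101
21680 = 0101010010110000
→ | → 1101111011111101 = 57085
26552 = 0110011110111000
→ ^ → 1011100101000101 = 47429
→ >> 3 → 0001011100101000 = 5928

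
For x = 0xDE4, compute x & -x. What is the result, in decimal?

4

x = 110111100100 = 3556
-x (two's complement) = …001000011100
AND   = 000000000100 = 4
(x & -x isolates the lowest set bit of x.)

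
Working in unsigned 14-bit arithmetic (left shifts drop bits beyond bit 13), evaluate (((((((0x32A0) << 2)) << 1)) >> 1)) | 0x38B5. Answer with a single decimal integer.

15029

0x32A0 = 11001010100000
→ << 2 (mod 2^14) → 00101010000000 = 2688
→ << 1 (mod 2^14) → 01010100000000 = 5376
→ >> 1 → 00101010000000 = 2688
0x38B5 = 11100010110101
→ | → 11101010110101 = 15029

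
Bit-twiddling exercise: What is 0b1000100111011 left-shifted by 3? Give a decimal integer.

x = 0001000100111011
shift left by 3 → 1000100111011000 = 35288
(equivalently, 4411 × 2^3 = 4411 × 8)

35288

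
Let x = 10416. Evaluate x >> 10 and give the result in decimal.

10

10416 = 10100010110000
shift right by 10 → 00000000001010 = 10
(equivalently, floor(10416 / 1024))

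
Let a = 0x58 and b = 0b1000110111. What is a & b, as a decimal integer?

16

0x58 = 0001011000
b = 1000110111
AND → 0000010000 = 16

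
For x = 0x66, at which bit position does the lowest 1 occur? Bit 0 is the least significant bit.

0x66 = 1100110
Trailing zeros: 1, so the lowest set bit is bit 1 (value 2).

1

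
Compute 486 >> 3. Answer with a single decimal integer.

60

486 = 111100110
shift right by 3 → 000111100 = 60
(equivalently, floor(486 / 8))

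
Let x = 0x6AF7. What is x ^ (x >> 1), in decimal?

24460

x = 110101011110111 = 27383
x>>1 = 011010101111011
XOR  = 101111110001100 = 24460
(x ^ (x >> 1) gives the standard binary-reflected Gray code of x.)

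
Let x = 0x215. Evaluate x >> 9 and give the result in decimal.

0x215 = 1000010101
shift right by 9 → 0000000001 = 1
(equivalently, floor(533 / 512))

1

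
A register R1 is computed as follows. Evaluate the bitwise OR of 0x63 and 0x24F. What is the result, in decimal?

623

0x63 = 0001100011
0x24F = 1001001111
 OR → 1001101111 = 623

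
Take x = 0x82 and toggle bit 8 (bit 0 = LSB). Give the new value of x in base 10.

x = 00010000010
bit 8 is currently 0; toggle it via x ^ (1 << 8) = x ^ 256
→ 00110000010 = 386

386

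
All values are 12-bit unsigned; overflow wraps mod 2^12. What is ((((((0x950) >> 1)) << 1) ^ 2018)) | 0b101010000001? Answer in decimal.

3763

0x950 = 100101010000
→ >> 1 → 010010101000 = 1192
→ << 1 (mod 2^12) → 100101010000 = 2384
2018 = 011111100010
→ ^ → 111010110010 = 3762
0b101010000001 = 101010000001
→ | → 111010110011 = 3763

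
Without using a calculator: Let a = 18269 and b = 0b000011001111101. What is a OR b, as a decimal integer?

18269 = 100011101011101
b = 000011001111101
 OR → 100011101111101 = 18301

18301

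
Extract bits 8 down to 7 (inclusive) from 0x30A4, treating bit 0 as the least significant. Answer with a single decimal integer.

v = 0011000010100100
Shift right by 7: 001100001
Mask low 2 bits: 01 = 1

1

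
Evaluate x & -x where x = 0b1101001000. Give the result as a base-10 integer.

x = 1101001000 = 840
-x (two's complement) = …0010111000
AND   = 0000001000 = 8
(x & -x isolates the lowest set bit of x.)

8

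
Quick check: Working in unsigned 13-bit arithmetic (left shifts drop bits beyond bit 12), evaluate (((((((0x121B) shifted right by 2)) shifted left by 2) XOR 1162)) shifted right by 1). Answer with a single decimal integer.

2889

0x121B = 1001000011011
→ shifted right by 2 → 0010010000110 = 1158
→ shifted left by 2 (mod 2^13) → 1001000011000 = 4632
1162 = 0010010001010
→ XOR → 1011010010010 = 5778
→ shifted right by 1 → 0101101001001 = 2889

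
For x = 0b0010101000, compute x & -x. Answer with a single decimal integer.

x = 10101000 = 168
-x (two's complement) = …01011000
AND   = 00001000 = 8
(x & -x isolates the lowest set bit of x.)

8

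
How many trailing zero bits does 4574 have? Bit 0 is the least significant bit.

4574 = 1000111011110
Trailing zeros: 1, so the lowest set bit is bit 1 (value 2).

1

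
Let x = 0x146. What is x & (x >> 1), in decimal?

2

x = 101000110 = 326
x>>1 = 010100011
AND  = 000000010 = 2
(x & (x >> 1) has a 1 wherever x has two consecutive 1 bits.)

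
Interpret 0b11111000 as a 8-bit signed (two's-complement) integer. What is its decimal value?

-8

pattern = 11111000 (MSB is 1 ⇒ negative)
Invert: 00000111, add 1 → 00001000 = 8, so the value is -8.
(Equivalently: 248 - 2^8 = 248 - 256 = -8.)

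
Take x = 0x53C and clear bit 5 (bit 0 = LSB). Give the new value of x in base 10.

1308

x = 10100111100
bit 5 is currently 1; clear it via x & ~(1 << 5) = x & ~32
→ 10100011100 = 1308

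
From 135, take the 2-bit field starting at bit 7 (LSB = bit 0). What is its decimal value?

v = 0010000111
Shift right by 7: 001
Mask low 2 bits: 01 = 1

1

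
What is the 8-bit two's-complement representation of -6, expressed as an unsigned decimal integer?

6 in 8 bits: 00000110
Invert: 11111001
Add 1:  11111010 = 250
(Check: 2^8 - 6 = 256 - 6 = 250.)

250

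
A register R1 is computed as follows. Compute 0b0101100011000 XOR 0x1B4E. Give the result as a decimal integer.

4182

a = 0101100011000
0x1B4E = 1101101001110
XOR → 1000001010110 = 4182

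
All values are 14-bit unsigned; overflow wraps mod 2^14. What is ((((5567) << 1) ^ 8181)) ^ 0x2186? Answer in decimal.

5567 = 01010110111111
→ << 1 (mod 2^14) → 10101101111110 = 11134
8181 = 01111111110101
→ ^ → 11010010001011 = 13451
0x2186 = 10000110000110
→ ^ → 01010100001101 = 5389

5389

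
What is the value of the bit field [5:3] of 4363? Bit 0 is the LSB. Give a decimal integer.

1

v = 1000100001011
Shift right by 3: 1000100001
Mask low 3 bits: 001 = 1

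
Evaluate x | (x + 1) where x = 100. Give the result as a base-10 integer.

101

x = 1100100 = 100
x + 1 = 1100101
OR    = 1100101 = 101
(x | (x + 1) sets the lowest cleared bit.)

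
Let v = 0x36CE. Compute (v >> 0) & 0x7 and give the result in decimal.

6

v = 11011011001110
Shift right by 0: 11011011001110
Mask low 3 bits: 110 = 6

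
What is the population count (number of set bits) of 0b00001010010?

3

n = 1010010
Count the 1s: 1 + 1 + 1 = 3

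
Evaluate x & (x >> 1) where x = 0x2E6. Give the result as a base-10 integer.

98

x = 1011100110 = 742
x>>1 = 0101110011
AND  = 0001100010 = 98
(x & (x >> 1) has a 1 wherever x has two consecutive 1 bits.)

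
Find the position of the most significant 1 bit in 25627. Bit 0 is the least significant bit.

14

25627 = 110010000011011
The topmost 1 is at position 14 (since 2^14 = 16384 ≤ 25627 < 32768).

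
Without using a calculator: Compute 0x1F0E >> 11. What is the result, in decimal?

0x1F0E = 1111100001110
shift right by 11 → 0000000000011 = 3
(equivalently, floor(7950 / 2048))

3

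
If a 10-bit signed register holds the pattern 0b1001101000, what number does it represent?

pattern = 1001101000 (MSB is 1 ⇒ negative)
Invert: 0110010111, add 1 → 0110011000 = 408, so the value is -408.
(Equivalently: 616 - 2^10 = 616 - 1024 = -408.)

-408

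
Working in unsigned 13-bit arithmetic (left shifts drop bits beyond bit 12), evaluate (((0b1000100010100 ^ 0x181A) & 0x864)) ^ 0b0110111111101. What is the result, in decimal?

1529

0b1000100010100 = 1000100010100
0x181A = 1100000011010
→ ^ → 0100100001110 = 2318
0x864 = 0100001100100
→ & → 0100000000100 = 2052
0b0110111111101 = 0110111111101
→ ^ → 0010111111001 = 1529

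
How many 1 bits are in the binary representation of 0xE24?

0xE24 = 111000100100
Count the 1s: 1 + 1 + 1 + 1 + 1 = 5

5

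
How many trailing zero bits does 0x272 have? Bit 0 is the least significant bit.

0x272 = 1001110010
Trailing zeros: 1, so the lowest set bit is bit 1 (value 2).

1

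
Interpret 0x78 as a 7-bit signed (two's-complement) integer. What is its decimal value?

-8

pattern = 1111000 (MSB is 1 ⇒ negative)
Invert: 0000111, add 1 → 0001000 = 8, so the value is -8.
(Equivalently: 120 - 2^7 = 120 - 128 = -8.)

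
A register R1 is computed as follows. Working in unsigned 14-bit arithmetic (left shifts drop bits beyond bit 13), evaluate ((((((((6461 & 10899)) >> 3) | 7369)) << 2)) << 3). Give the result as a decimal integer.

14688

6461 = 01100100111101
10899 = 10101010010011
→ & → 00100000010001 = 2065
→ >> 3 → 00000100000010 = 258
7369 = 01110011001001
→ | → 01110111001011 = 7627
→ << 2 (mod 2^14) → 11011100101100 = 14124
→ << 3 (mod 2^14) → 11100101100000 = 14688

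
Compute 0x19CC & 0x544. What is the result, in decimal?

0x19CC = 1100111001100
0x544 = 0010101000100
AND → 0000101000100 = 324

324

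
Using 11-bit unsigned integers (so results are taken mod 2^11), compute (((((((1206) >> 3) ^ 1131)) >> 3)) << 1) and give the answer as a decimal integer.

1206 = 10010110110
→ >> 3 → 00010010110 = 150
1131 = 10001101011
→ ^ → 10011111101 = 1277
→ >> 3 → 00010011111 = 159
→ << 1 (mod 2^11) → 00100111110 = 318

318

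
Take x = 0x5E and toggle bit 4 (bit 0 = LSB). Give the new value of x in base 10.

78

x = 0001011110
bit 4 is currently 1; toggle it via x ^ (1 << 4) = x ^ 16
→ 0001001110 = 78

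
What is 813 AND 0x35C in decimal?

780

813 = 1100101101
0x35C = 1101011100
AND → 1100001100 = 780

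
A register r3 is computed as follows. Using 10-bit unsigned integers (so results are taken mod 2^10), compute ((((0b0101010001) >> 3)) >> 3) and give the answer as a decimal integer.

0b0101010001 = 0101010001
→ >> 3 → 0000101010 = 42
→ >> 3 → 0000000101 = 5

5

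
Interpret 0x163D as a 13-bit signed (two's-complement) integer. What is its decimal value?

-2499

pattern = 1011000111101 (MSB is 1 ⇒ negative)
Invert: 0100111000010, add 1 → 0100111000011 = 2499, so the value is -2499.
(Equivalently: 5693 - 2^13 = 5693 - 8192 = -2499.)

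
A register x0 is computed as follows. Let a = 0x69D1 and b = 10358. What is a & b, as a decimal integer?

0x69D1 = 110100111010001
10358 = 010100001110110
AND → 010100001010000 = 10320

10320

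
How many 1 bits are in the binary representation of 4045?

9

4045 = 111111001101
Count the 1s: 1 + 1 + 1 + 1 + 1 + 1 + 1 + 1 + 1 = 9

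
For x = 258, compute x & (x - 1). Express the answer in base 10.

256

x = 100000010 = 258
x - 1 = 100000001
AND   = 100000000 = 256
(x & (x - 1) clears the lowest set bit of x.)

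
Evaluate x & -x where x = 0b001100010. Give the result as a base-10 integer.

2

x = 1100010 = 98
-x (two's complement) = …0011110
AND   = 0000010 = 2
(x & -x isolates the lowest set bit of x.)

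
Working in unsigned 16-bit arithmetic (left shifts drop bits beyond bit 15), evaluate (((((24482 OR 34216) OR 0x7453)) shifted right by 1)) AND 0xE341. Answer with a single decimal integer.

25409

24482 = 0101111110100010
34216 = 1000010110101000
→ OR → 1101111110101010 = 57258
0x7453 = 0111010001010011
→ OR → 1111111111111011 = 65531
→ shifted right by 1 → 0111111111111101 = 32765
0xE341 = 1110001101000001
→ AND → 0110001101000001 = 25409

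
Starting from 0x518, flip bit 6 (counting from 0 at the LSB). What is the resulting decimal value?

x = 10100011000
bit 6 is currently 0; toggle it via x ^ (1 << 6) = x ^ 64
→ 10101011000 = 1368

1368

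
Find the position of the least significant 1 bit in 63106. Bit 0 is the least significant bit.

63106 = 1111011010000010
Trailing zeros: 1, so the lowest set bit is bit 1 (value 2).

1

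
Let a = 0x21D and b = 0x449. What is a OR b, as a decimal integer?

0x21D = 01000011101
0x449 = 10001001001
 OR → 11001011101 = 1629

1629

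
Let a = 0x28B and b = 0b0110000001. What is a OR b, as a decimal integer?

0x28B = 1010001011
b = 0110000001
 OR → 1110001011 = 907

907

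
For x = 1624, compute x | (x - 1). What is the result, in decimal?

1631

x = 11001011000 = 1624
x - 1 = 11001010111
OR    = 11001011111 = 1631
(x | (x - 1) sets all bits below the lowest set bit.)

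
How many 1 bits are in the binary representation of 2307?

4

2307 = 100100000011
Count the 1s: 1 + 1 + 1 + 1 = 4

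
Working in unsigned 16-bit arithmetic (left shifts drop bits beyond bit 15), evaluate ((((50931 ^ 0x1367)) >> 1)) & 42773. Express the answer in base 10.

8704

50931 = 1100011011110011
0x1367 = 0001001101100111
→ ^ → 1101010110010100 = 54676
→ >> 1 → 0110101011001010 = 27338
42773 = 1010011100010101
→ & → 0010001000000000 = 8704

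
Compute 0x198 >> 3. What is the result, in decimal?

0x198 = 110011000
shift right by 3 → 000110011 = 51
(equivalently, floor(408 / 8))

51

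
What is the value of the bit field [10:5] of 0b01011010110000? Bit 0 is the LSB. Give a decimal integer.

53

v = 01011010110000
Shift right by 5: 010110101
Mask low 6 bits: 110101 = 53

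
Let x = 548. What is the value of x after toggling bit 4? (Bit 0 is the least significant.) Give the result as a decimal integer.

564

x = 1000100100
bit 4 is currently 0; toggle it via x ^ (1 << 4) = x ^ 16
→ 1000110100 = 564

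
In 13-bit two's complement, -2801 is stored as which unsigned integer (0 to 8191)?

2801 in 13 bits: 0101011110001
Invert: 1010100001110
Add 1:  1010100001111 = 5391
(Check: 2^13 - 2801 = 8192 - 2801 = 5391.)

5391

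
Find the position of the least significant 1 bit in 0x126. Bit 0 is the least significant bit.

0x126 = 100100110
Trailing zeros: 1, so the lowest set bit is bit 1 (value 2).

1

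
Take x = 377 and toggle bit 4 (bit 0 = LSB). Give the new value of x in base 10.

x = 101111001
bit 4 is currently 1; toggle it via x ^ (1 << 4) = x ^ 16
→ 101101001 = 361

361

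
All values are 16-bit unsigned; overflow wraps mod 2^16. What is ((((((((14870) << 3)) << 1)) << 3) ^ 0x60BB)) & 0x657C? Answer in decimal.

14870 = 0011101000010110
→ << 3 (mod 2^16) → 1101000010110000 = 53424
→ << 1 (mod 2^16) → 1010000101100000 = 41312
→ << 3 (mod 2^16) → 0000101100000000 = 2816
0x60BB = 0110000010111011
→ ^ → 0110101110111011 = 27579
0x657C = 0110010101111100
→ & → 0110000100111000 = 24888

24888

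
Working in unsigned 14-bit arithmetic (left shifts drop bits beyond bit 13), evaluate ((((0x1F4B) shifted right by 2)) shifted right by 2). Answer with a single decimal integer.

500

0x1F4B = 01111101001011
→ shifted right by 2 → 00011111010010 = 2002
→ shifted right by 2 → 00000111110100 = 500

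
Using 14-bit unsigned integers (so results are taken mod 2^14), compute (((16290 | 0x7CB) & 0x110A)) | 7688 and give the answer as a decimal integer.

7946

16290 = 11111110100010
0x7CB = 00011111001011
→ | → 11111111101011 = 16363
0x110A = 01000100001010
→ & → 01000100001010 = 4362
7688 = 01111000001000
→ | → 01111100001010 = 7946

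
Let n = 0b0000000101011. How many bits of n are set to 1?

4

n = 101011
Count the 1s: 1 + 1 + 1 + 1 = 4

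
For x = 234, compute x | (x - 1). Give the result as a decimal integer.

x = 11101010 = 234
x - 1 = 11101001
OR    = 11101011 = 235
(x | (x - 1) sets all bits below the lowest set bit.)

235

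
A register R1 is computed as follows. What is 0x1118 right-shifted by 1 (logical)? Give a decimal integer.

0x1118 = 1000100011000
shift right by 1 → 0100010001100 = 2188
(equivalently, floor(4376 / 2))

2188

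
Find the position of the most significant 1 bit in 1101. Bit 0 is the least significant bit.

10

1101 = 10001001101
The topmost 1 is at position 10 (since 2^10 = 1024 ≤ 1101 < 2048).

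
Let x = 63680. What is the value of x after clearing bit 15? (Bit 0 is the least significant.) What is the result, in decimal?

x = 1111100011000000
bit 15 is currently 1; clear it via x & ~(1 << 15) = x & ~32768
→ 0111100011000000 = 30912

30912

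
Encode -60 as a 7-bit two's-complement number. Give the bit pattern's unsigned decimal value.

68

60 in 7 bits: 0111100
Invert: 1000011
Add 1:  1000100 = 68
(Check: 2^7 - 60 = 128 - 60 = 68.)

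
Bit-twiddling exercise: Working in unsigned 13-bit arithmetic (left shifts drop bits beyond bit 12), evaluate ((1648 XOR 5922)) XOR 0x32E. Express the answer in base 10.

1648 = 0011001110000
5922 = 1011100100010
→ XOR → 1000101010010 = 4434
0x32E = 0001100101110
→ XOR → 1001001111100 = 4732

4732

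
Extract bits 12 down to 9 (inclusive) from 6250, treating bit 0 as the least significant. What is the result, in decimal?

v = 01100001101010
Shift right by 9: 01100
Mask low 4 bits: 1100 = 12

12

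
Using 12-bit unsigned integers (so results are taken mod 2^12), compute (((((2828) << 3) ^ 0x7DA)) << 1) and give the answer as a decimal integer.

3956

2828 = 101100001100
→ << 3 (mod 2^12) → 100001100000 = 2144
0x7DA = 011111011010
→ ^ → 111110111010 = 4026
→ << 1 (mod 2^12) → 111101110100 = 3956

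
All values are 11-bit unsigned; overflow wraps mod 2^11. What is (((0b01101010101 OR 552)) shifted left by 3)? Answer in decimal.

0b01101010101 = 01101010101
552 = 01000101000
→ OR → 01101111101 = 893
→ shifted left by 3 (mod 2^11) → 01111101000 = 1000

1000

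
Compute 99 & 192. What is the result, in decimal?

64

99 = 01100011
192 = 11000000
AND → 01000000 = 64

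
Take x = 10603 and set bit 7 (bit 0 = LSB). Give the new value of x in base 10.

10731

x = 10100101101011
bit 7 is currently 0; set it via x | (1 << 7) = x | 128
→ 10100111101011 = 10731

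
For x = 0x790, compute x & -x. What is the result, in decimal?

16

x = 11110010000 = 1936
-x (two's complement) = …00001110000
AND   = 00000010000 = 16
(x & -x isolates the lowest set bit of x.)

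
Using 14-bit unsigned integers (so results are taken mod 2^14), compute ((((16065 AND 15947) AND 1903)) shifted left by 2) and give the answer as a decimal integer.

16065 = 11111011000001
15947 = 11111001001011
→ AND → 11111001000001 = 15937
1903 = 00011101101111
→ AND → 00011001000001 = 1601
→ shifted left by 2 (mod 2^14) → 01100100000100 = 6404

6404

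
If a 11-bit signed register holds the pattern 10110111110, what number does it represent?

pattern = 10110111110 (MSB is 1 ⇒ negative)
Invert: 01001000001, add 1 → 01001000010 = 578, so the value is -578.
(Equivalently: 1470 - 2^11 = 1470 - 2048 = -578.)

-578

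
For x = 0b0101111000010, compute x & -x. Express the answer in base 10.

x = 101111000010 = 3010
-x (two's complement) = …010000111110
AND   = 000000000010 = 2
(x & -x isolates the lowest set bit of x.)

2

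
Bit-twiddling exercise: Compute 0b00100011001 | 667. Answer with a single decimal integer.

a = 0100011001
667 = 1010011011
 OR → 1110011011 = 923

923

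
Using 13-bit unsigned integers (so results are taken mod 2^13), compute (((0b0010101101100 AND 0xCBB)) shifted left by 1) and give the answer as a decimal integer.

2128

0b0010101101100 = 0010101101100
0xCBB = 0110010111011
→ AND → 0010000101000 = 1064
→ shifted left by 1 (mod 2^13) → 0100001010000 = 2128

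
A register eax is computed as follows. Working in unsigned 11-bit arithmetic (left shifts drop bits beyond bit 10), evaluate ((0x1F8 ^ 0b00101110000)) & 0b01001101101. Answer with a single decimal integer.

8

0x1F8 = 00111111000
0b00101110000 = 00101110000
→ ^ → 00010001000 = 136
0b01001101101 = 01001101101
→ & → 00000001000 = 8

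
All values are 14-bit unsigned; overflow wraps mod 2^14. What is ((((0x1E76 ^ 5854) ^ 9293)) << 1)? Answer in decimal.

6602

0x1E76 = 01111001110110
5854 = 01011011011110
→ ^ → 00100010101000 = 2216
9293 = 10010001001101
→ ^ → 10110011100101 = 11493
→ << 1 (mod 2^14) → 01100111001010 = 6602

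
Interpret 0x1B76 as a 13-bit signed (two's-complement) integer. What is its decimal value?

pattern = 1101101110110 (MSB is 1 ⇒ negative)
Invert: 0010010001001, add 1 → 0010010001010 = 1162, so the value is -1162.
(Equivalently: 7030 - 2^13 = 7030 - 8192 = -1162.)

-1162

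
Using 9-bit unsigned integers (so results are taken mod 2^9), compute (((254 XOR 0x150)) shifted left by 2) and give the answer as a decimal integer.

254 = 011111110
0x150 = 101010000
→ XOR → 110101110 = 430
→ shifted left by 2 (mod 2^9) → 010111000 = 184

184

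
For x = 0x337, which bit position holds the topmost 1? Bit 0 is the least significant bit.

9

0x337 = 1100110111
The topmost 1 is at position 9 (since 2^9 = 512 ≤ 823 < 1024).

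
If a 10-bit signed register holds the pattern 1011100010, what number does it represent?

-286

pattern = 1011100010 (MSB is 1 ⇒ negative)
Invert: 0100011101, add 1 → 0100011110 = 286, so the value is -286.
(Equivalently: 738 - 2^10 = 738 - 1024 = -286.)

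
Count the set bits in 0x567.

7

0x567 = 10101100111
Count the 1s: 1 + 1 + 1 + 1 + 1 + 1 + 1 = 7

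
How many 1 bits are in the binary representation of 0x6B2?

6

0x6B2 = 11010110010
Count the 1s: 1 + 1 + 1 + 1 + 1 + 1 = 6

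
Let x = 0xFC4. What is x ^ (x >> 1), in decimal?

x = 111111000100 = 4036
x>>1 = 011111100010
XOR  = 100000100110 = 2086
(x ^ (x >> 1) gives the standard binary-reflected Gray code of x.)

2086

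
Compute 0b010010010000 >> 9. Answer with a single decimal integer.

2

x = 10010010000
shift right by 9 → 00000000010 = 2
(equivalently, floor(1168 / 512))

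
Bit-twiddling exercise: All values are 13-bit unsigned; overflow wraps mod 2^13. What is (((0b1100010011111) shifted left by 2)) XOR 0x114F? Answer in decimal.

0b1100010011111 = 1100010011111
→ shifted left by 2 (mod 2^13) → 0001001111100 = 636
0x114F = 1000101001111
→ XOR → 1001100110011 = 4915

4915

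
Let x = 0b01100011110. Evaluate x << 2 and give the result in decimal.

3192

x = 001100011110
shift left by 2 → 110001111000 = 3192
(equivalently, 798 × 2^2 = 798 × 4)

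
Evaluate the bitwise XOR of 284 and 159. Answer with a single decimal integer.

284 = 100011100
159 = 010011111
XOR → 110000011 = 387

387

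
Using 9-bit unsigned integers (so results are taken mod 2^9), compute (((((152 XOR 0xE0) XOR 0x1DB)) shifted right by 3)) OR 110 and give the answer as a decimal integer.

152 = 010011000
0xE0 = 011100000
→ XOR → 001111000 = 120
0x1DB = 111011011
→ XOR → 110100011 = 419
→ shifted right by 3 → 000110100 = 52
110 = 001101110
→ OR → 001111110 = 126

126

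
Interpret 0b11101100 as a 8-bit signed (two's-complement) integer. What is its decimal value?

-20

pattern = 11101100 (MSB is 1 ⇒ negative)
Invert: 00010011, add 1 → 00010100 = 20, so the value is -20.
(Equivalently: 236 - 2^8 = 236 - 256 = -20.)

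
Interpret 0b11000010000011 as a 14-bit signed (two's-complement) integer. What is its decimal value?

pattern = 11000010000011 (MSB is 1 ⇒ negative)
Invert: 00111101111100, add 1 → 00111101111101 = 3965, so the value is -3965.
(Equivalently: 12419 - 2^14 = 12419 - 16384 = -3965.)

-3965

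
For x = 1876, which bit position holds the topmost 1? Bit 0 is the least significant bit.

1876 = 11101010100
The topmost 1 is at position 10 (since 2^10 = 1024 ≤ 1876 < 2048).

10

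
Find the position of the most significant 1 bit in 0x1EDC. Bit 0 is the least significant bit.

0x1EDC = 1111011011100
The topmost 1 is at position 12 (since 2^12 = 4096 ≤ 7900 < 8192).

12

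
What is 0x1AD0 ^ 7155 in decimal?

0x1AD0 = 1101011010000
7155 = 1101111110011
XOR → 0000100100011 = 291

291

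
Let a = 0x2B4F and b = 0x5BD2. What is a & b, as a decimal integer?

0x2B4F = 010101101001111
0x5BD2 = 101101111010010
AND → 000101101000010 = 2882

2882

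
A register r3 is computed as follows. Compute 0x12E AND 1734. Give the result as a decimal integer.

6

0x12E = 00100101110
1734 = 11011000110
AND → 00000000110 = 6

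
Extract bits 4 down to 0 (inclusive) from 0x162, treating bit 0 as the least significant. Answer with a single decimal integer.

2

v = 101100010
Shift right by 0: 101100010
Mask low 5 bits: 00010 = 2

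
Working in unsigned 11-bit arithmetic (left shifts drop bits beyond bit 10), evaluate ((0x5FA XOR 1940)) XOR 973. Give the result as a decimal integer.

0x5FA = 10111111010
1940 = 11110010100
→ XOR → 01001101110 = 622
973 = 01111001101
→ XOR → 00110100011 = 419

419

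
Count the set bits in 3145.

5

3145 = 110001001001
Count the 1s: 1 + 1 + 1 + 1 + 1 = 5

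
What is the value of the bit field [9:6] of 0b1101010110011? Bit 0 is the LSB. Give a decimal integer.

v = 1101010110011
Shift right by 6: 1101010
Mask low 4 bits: 1010 = 10

10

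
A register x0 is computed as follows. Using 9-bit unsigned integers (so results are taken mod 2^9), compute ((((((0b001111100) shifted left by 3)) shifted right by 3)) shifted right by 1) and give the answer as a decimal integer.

30

0b001111100 = 001111100
→ shifted left by 3 (mod 2^9) → 111100000 = 480
→ shifted right by 3 → 000111100 = 60
→ shifted right by 1 → 000011110 = 30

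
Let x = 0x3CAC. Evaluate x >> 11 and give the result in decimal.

7

0x3CAC = 11110010101100
shift right by 11 → 00000000000111 = 7
(equivalently, floor(15532 / 2048))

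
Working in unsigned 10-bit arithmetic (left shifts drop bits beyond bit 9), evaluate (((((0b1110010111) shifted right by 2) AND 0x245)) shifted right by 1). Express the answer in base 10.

0b1110010111 = 1110010111
→ shifted right by 2 → 0011100101 = 229
0x245 = 1001000101
→ AND → 0001000101 = 69
→ shifted right by 1 → 0000100010 = 34

34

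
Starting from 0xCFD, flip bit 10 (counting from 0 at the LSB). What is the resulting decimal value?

2301

x = 110011111101
bit 10 is currently 1; toggle it via x ^ (1 << 10) = x ^ 1024
→ 100011111101 = 2301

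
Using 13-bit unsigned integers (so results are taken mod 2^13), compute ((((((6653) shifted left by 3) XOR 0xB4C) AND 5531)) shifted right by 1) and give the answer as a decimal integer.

576

6653 = 1100111111101
→ shifted left by 3 (mod 2^13) → 0111111101000 = 4072
0xB4C = 0101101001100
→ XOR → 0010010100100 = 1188
5531 = 1010110011011
→ AND → 0010010000000 = 1152
→ shifted right by 1 → 0001001000000 = 576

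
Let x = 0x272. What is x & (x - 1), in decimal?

x = 1001110010 = 626
x - 1 = 1001110001
AND   = 1001110000 = 624
(x & (x - 1) clears the lowest set bit of x.)

624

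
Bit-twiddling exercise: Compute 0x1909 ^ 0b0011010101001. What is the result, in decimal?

8096

0x1909 = 1100100001001
b = 0011010101001
XOR → 1111110100000 = 8096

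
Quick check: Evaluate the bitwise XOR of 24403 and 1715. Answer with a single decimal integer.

24403 = 101111101010011
1715 = 000011010110011
XOR → 101100111100000 = 23008

23008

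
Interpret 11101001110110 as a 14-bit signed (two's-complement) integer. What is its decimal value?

-1418

pattern = 11101001110110 (MSB is 1 ⇒ negative)
Invert: 00010110001001, add 1 → 00010110001010 = 1418, so the value is -1418.
(Equivalently: 14966 - 2^14 = 14966 - 16384 = -1418.)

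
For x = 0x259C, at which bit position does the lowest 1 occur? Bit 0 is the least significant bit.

0x259C = 10010110011100
Trailing zeros: 2, so the lowest set bit is bit 2 (value 4).

2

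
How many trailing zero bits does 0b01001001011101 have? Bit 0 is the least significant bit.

0b01001001011101 = 1001001011101
Trailing zeros: 0, so the lowest set bit is bit 0 (value 1).

0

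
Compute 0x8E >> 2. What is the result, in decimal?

0x8E = 10001110
shift right by 2 → 00100011 = 35
(equivalently, floor(142 / 4))

35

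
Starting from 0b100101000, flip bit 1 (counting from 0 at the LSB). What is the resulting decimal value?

x = 100101000
bit 1 is currently 0; toggle it via x ^ (1 << 1) = x ^ 2
→ 100101010 = 298

298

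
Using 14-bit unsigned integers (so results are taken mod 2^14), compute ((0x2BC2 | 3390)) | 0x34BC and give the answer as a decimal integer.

0x2BC2 = 10101111000010
3390 = 00110100111110
→ | → 10111111111110 = 12286
0x34BC = 11010010111100
→ | → 11111111111110 = 16382

16382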